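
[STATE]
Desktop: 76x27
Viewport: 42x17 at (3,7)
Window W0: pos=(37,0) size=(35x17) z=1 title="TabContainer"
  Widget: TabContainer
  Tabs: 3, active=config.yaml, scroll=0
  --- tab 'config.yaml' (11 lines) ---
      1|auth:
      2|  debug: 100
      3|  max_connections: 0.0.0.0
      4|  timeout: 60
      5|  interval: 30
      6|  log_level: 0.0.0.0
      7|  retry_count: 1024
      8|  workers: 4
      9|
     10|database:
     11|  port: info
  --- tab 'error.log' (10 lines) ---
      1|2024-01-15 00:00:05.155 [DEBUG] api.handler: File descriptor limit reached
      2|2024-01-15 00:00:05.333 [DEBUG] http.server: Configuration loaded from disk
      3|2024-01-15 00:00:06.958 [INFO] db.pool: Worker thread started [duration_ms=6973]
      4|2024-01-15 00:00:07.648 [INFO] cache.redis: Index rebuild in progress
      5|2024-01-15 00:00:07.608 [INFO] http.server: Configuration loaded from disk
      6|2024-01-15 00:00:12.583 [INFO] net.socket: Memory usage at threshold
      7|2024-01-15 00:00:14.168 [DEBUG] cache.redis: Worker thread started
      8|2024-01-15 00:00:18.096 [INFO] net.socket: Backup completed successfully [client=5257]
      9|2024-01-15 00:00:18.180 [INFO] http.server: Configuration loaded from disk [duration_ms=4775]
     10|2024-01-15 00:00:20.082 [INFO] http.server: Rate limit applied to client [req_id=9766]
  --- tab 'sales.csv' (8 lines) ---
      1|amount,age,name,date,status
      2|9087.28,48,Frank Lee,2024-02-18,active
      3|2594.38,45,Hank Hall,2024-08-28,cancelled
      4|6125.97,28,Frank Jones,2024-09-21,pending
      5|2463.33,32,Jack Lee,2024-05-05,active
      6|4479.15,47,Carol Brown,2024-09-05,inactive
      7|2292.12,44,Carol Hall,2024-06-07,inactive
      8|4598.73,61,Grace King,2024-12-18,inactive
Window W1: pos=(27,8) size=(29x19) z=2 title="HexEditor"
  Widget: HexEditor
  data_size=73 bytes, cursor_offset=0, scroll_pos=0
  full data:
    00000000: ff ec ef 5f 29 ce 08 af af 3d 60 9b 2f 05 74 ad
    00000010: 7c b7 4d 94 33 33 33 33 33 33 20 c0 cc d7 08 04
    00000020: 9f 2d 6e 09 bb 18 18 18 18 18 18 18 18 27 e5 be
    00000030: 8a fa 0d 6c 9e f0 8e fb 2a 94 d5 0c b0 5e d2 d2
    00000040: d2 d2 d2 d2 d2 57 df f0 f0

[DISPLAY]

                                  ┃  max_c
                        ┏━━━━━━━━━━━━━━━━━
                        ┃ HexEditor       
                        ┠─────────────────
                        ┃00000000  FF ec e
                        ┃00000010  7c b7 4
                        ┃00000020  9f 2d 6
                        ┃00000030  8a fa 0
                        ┃00000040  d2 d2 d
                        ┃                 
                        ┃                 
                        ┃                 
                        ┃                 
                        ┃                 
                        ┃                 
                        ┃                 
                        ┃                 


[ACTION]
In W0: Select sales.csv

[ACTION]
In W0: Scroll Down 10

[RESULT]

                                  ┃       
                        ┏━━━━━━━━━━━━━━━━━
                        ┃ HexEditor       
                        ┠─────────────────
                        ┃00000000  FF ec e
                        ┃00000010  7c b7 4
                        ┃00000020  9f 2d 6
                        ┃00000030  8a fa 0
                        ┃00000040  d2 d2 d
                        ┃                 
                        ┃                 
                        ┃                 
                        ┃                 
                        ┃                 
                        ┃                 
                        ┃                 
                        ┃                 


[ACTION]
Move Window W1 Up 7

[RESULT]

                        ┃00000030  8a fa 0
                        ┃00000040  d2 d2 d
                        ┃                 
                        ┃                 
                        ┃                 
                        ┃                 
                        ┃                 
                        ┃                 
                        ┃                 
                        ┃                 
                        ┃                 
                        ┃                 
                        ┗━━━━━━━━━━━━━━━━━
                                          
                                          
                                          
                                          


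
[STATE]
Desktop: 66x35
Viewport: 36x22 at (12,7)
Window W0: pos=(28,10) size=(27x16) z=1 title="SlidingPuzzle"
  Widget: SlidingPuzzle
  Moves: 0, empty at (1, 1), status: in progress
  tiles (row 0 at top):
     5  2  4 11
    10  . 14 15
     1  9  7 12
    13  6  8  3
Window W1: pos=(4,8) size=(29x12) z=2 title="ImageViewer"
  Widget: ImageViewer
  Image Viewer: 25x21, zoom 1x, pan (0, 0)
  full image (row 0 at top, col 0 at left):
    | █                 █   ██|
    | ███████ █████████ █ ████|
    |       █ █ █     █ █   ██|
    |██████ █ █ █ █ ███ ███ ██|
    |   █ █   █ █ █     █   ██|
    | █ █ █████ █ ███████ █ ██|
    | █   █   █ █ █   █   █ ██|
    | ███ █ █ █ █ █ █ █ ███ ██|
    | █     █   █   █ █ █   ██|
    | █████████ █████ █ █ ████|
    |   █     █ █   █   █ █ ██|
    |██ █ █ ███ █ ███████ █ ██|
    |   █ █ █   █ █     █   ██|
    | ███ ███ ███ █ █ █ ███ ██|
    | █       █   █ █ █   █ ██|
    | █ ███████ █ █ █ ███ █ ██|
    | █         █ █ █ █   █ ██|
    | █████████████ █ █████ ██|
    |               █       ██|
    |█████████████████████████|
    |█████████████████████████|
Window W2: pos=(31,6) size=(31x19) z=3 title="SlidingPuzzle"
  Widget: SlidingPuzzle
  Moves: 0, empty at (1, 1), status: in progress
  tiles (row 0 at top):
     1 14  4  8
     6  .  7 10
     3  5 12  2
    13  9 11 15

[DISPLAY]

                   ┃ SlidingPuzzle  
━━━━━━━━━━━━━━━━━━━┠────────────────
iewer              ┃┌────┬────┬────┬
───────────────────┃│  1 │ 14 │  4 │
            █   ██ ┃├────┼────┼────┼
█ █████████ █ ████ ┃│  6 │    │  7 │
█ █ █     █ █   ██ ┃├────┼────┼────┼
█ █ █ █ ███ ███ ██ ┃│  3 │  5 │ 12 │
  █ █ █     █   ██ ┃├────┼────┼────┼
███ █ ███████ █ ██ ┃│ 13 │  9 │ 11 │
  █ █ █   █   █ ██ ┃└────┴────┴────┴
█ █ █ █ █ █ ███ ██ ┃Moves: 0        
━━━━━━━━━━━━━━━━━━━┃                
                ┃│ ┃                
                ┃└─┃                
                ┃Mo┃                
                ┃  ┃                
                ┃  ┗━━━━━━━━━━━━━━━━
                ┗━━━━━━━━━━━━━━━━━━━
                                    
                                    
                                    


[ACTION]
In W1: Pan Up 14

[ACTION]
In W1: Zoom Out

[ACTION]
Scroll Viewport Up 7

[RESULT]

                                    
                                    
                                    
                                    
                                    
                                    
                   ┏━━━━━━━━━━━━━━━━
                   ┃ SlidingPuzzle  
━━━━━━━━━━━━━━━━━━━┠────────────────
iewer              ┃┌────┬────┬────┬
───────────────────┃│  1 │ 14 │  4 │
            █   ██ ┃├────┼────┼────┼
█ █████████ █ ████ ┃│  6 │    │  7 │
█ █ █     █ █   ██ ┃├────┼────┼────┼
█ █ █ █ ███ ███ ██ ┃│  3 │  5 │ 12 │
  █ █ █     █   ██ ┃├────┼────┼────┼
███ █ ███████ █ ██ ┃│ 13 │  9 │ 11 │
  █ █ █   █   █ ██ ┃└────┴────┴────┴
█ █ █ █ █ █ ███ ██ ┃Moves: 0        
━━━━━━━━━━━━━━━━━━━┃                
                ┃│ ┃                
                ┃└─┃                


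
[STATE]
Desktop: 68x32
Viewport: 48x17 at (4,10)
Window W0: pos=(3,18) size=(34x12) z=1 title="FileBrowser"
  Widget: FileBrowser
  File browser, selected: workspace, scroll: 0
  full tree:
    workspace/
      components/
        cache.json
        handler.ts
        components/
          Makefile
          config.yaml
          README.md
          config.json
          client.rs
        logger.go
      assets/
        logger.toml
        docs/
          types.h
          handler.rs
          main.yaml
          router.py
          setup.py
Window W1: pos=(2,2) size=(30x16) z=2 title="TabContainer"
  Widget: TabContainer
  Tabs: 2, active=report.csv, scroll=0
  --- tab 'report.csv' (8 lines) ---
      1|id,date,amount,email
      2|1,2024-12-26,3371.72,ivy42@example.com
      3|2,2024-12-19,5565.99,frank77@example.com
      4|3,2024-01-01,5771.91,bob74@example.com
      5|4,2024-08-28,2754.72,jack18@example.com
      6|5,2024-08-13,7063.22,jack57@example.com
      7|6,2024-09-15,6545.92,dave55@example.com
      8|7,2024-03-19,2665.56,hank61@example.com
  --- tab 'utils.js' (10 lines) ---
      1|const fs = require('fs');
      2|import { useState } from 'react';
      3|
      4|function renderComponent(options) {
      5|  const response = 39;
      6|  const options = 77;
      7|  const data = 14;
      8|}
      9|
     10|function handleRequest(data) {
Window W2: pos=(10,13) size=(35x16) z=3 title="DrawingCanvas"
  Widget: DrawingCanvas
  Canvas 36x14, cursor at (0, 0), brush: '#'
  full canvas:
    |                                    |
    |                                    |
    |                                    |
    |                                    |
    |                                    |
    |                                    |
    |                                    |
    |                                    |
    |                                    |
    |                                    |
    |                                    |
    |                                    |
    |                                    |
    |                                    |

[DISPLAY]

,2024-01-01,5771.91,bob74@e┃                    
,2024-08-28,2754.72,jack18@┃                    
,2024-08-13,7063.22,jack57@┃                    
,2024-┏━━━━━━━━━━━━━━━━━━━━━━━━━━━━━━━━━┓       
,2024-┃ DrawingCanvas                   ┃       
      ┠─────────────────────────────────┨       
      ┃+                                ┃       
━━━━━━┃                                 ┃       
━━━━━━┃                                 ┃       
 FileB┃                                 ┃       
──────┃                                 ┃       
> [-] ┃                                 ┃       
    [+┃                                 ┃       
    [+┃                                 ┃       
      ┃                                 ┃       
      ┃                                 ┃       
      ┃                                 ┃       


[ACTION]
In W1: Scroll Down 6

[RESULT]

                           ┃                    
                           ┃                    
                           ┃                    
      ┏━━━━━━━━━━━━━━━━━━━━━━━━━━━━━━━━━┓       
      ┃ DrawingCanvas                   ┃       
      ┠─────────────────────────────────┨       
      ┃+                                ┃       
━━━━━━┃                                 ┃       
━━━━━━┃                                 ┃       
 FileB┃                                 ┃       
──────┃                                 ┃       
> [-] ┃                                 ┃       
    [+┃                                 ┃       
    [+┃                                 ┃       
      ┃                                 ┃       
      ┃                                 ┃       
      ┃                                 ┃       


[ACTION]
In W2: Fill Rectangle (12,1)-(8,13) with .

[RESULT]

                           ┃                    
                           ┃                    
                           ┃                    
      ┏━━━━━━━━━━━━━━━━━━━━━━━━━━━━━━━━━┓       
      ┃ DrawingCanvas                   ┃       
      ┠─────────────────────────────────┨       
      ┃+                                ┃       
━━━━━━┃                                 ┃       
━━━━━━┃                                 ┃       
 FileB┃                                 ┃       
──────┃                                 ┃       
> [-] ┃                                 ┃       
    [+┃                                 ┃       
    [+┃                                 ┃       
      ┃ .............                   ┃       
      ┃ .............                   ┃       
      ┃ .............                   ┃       


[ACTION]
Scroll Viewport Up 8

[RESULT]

━━━━━━━━━━━━━━━━━━━━━━━━━━━┓                    
TabContainer               ┃                    
───────────────────────────┨                    
report.csv]│ utils.js      ┃                    
───────────────────────────┃                    
,2024-09-15,6545.92,dave55@┃                    
,2024-03-19,2665.56,hank61@┃                    
                           ┃                    
                           ┃                    
                           ┃                    
                           ┃                    
      ┏━━━━━━━━━━━━━━━━━━━━━━━━━━━━━━━━━┓       
      ┃ DrawingCanvas                   ┃       
      ┠─────────────────────────────────┨       
      ┃+                                ┃       
━━━━━━┃                                 ┃       
━━━━━━┃                                 ┃       


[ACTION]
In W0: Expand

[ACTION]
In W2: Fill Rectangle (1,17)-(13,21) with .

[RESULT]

━━━━━━━━━━━━━━━━━━━━━━━━━━━┓                    
TabContainer               ┃                    
───────────────────────────┨                    
report.csv]│ utils.js      ┃                    
───────────────────────────┃                    
,2024-09-15,6545.92,dave55@┃                    
,2024-03-19,2665.56,hank61@┃                    
                           ┃                    
                           ┃                    
                           ┃                    
                           ┃                    
      ┏━━━━━━━━━━━━━━━━━━━━━━━━━━━━━━━━━┓       
      ┃ DrawingCanvas                   ┃       
      ┠─────────────────────────────────┨       
      ┃+                                ┃       
━━━━━━┃                 .....           ┃       
━━━━━━┃                 .....           ┃       


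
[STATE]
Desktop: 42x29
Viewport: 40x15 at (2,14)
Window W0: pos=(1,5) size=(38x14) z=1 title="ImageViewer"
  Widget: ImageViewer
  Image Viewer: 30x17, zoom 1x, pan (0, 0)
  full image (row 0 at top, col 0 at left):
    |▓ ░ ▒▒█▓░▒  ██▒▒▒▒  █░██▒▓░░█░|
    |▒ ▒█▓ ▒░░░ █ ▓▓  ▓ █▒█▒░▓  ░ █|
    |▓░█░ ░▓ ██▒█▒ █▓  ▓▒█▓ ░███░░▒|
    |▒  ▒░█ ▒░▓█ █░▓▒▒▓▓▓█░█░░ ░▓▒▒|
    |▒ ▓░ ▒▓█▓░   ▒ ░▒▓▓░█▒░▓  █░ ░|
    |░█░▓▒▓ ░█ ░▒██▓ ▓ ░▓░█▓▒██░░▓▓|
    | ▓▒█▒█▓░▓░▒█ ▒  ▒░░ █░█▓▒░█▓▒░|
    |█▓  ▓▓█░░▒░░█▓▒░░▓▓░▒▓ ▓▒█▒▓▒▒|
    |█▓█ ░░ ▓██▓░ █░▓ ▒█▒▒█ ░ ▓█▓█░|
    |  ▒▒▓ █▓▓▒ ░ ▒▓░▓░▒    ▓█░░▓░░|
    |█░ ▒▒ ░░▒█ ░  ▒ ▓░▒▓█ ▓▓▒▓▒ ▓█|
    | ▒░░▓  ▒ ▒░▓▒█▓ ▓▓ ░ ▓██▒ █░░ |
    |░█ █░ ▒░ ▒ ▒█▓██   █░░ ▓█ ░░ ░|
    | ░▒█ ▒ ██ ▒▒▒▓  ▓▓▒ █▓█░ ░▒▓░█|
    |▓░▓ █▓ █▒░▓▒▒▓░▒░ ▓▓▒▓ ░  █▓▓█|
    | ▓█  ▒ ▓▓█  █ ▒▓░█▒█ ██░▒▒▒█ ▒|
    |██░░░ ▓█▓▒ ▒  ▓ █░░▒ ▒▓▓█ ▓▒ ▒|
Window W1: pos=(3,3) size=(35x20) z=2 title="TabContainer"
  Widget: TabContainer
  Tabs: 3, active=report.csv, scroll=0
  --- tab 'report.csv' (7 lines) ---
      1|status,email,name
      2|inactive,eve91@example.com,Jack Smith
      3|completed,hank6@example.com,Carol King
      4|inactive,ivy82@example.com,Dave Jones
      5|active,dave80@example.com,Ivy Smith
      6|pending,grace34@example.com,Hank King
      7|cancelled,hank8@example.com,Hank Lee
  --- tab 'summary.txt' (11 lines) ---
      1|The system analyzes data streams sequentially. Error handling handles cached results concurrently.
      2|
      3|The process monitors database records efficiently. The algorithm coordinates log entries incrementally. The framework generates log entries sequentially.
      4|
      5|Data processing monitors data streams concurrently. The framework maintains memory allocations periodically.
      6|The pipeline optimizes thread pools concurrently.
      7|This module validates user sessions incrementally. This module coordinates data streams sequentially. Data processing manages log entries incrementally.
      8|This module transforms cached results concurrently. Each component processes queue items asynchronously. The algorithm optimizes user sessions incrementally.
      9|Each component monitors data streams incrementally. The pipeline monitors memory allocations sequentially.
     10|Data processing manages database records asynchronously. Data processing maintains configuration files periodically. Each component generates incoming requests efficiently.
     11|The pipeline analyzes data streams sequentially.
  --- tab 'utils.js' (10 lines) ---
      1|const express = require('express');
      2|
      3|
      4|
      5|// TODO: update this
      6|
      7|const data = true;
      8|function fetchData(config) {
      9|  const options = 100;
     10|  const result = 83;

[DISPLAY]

 ┃cancelled,hank8@example.com,Hank ┃┃   
█┃                                 ┃┃   
█┃                                 ┃┃   
 ┃                                 ┃┃   
━┃                                 ┃┛   
 ┃                                 ┃    
 ┃                                 ┃    
 ┃                                 ┃    
 ┗━━━━━━━━━━━━━━━━━━━━━━━━━━━━━━━━━┛    
                                        
                                        
                                        
                                        
                                        
                                        


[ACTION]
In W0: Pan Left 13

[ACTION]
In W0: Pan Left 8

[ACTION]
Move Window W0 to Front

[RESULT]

 ▓▒█▒█▓░▓░▒█ ▒  ▒░░ █░█▓▒░█▓▒░      ┃   
█▓  ▓▓█░░▒░░█▓▒░░▓▓░▒▓ ▓▒█▒▓▒▒      ┃   
█▓█ ░░ ▓██▓░ █░▓ ▒█▒▒█ ░ ▓█▓█░      ┃   
  ▒▒▓ █▓▓▒ ░ ▒▓░▓░▒    ▓█░░▓░░      ┃   
━━━━━━━━━━━━━━━━━━━━━━━━━━━━━━━━━━━━┛   
 ┃                                 ┃    
 ┃                                 ┃    
 ┃                                 ┃    
 ┗━━━━━━━━━━━━━━━━━━━━━━━━━━━━━━━━━┛    
                                        
                                        
                                        
                                        
                                        
                                        


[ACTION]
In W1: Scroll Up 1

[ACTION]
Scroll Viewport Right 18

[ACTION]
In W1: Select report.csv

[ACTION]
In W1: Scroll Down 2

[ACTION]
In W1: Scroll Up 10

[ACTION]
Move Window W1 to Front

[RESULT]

 ┃cancelled,hank8@example.com,Hank ┃┃   
█┃                                 ┃┃   
█┃                                 ┃┃   
 ┃                                 ┃┃   
━┃                                 ┃┛   
 ┃                                 ┃    
 ┃                                 ┃    
 ┃                                 ┃    
 ┗━━━━━━━━━━━━━━━━━━━━━━━━━━━━━━━━━┛    
                                        
                                        
                                        
                                        
                                        
                                        


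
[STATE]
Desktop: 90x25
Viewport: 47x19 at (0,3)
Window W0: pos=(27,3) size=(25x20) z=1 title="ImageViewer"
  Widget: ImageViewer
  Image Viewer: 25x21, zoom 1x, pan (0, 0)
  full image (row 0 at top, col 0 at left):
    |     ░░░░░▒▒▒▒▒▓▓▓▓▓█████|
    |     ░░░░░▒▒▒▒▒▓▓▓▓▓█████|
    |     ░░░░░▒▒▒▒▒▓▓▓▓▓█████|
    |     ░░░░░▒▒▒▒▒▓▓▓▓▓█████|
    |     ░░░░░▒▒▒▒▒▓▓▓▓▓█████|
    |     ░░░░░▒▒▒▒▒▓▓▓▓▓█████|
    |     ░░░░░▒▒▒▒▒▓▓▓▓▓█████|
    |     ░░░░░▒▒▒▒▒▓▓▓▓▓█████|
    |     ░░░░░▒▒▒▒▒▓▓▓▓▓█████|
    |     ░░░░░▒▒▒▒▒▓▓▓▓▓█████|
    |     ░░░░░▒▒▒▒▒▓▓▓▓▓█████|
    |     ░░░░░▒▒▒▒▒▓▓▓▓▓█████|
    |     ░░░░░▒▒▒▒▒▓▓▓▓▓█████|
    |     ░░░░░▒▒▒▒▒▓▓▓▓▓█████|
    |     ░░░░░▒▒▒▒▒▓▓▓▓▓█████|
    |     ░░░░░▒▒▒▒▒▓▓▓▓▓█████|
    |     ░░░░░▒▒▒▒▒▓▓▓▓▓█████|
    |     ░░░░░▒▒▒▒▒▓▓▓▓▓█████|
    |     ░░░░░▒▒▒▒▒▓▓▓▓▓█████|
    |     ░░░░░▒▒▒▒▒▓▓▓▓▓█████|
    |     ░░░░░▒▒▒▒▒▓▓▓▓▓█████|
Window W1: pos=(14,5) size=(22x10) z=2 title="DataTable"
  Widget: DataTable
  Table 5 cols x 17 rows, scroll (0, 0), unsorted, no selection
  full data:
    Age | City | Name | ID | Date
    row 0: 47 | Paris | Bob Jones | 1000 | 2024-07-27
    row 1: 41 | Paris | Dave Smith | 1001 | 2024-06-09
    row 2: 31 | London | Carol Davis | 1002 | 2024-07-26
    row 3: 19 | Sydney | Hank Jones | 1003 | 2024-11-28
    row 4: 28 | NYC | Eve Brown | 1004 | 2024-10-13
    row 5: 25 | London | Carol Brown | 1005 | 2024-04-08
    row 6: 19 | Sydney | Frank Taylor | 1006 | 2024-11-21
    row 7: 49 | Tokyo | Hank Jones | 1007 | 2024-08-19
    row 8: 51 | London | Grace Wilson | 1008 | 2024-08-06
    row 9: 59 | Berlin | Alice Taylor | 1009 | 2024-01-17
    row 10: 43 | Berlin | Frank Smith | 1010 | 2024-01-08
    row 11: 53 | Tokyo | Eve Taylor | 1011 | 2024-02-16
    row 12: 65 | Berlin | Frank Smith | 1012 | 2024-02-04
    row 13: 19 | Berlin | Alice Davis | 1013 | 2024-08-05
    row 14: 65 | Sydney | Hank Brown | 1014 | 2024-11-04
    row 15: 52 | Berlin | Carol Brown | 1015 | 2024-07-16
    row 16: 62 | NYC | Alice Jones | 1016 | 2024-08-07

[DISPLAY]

                           ┏━━━━━━━━━━━━━━━━━━━
                           ┃ ImageViewer       
              ┏━━━━━━━━━━━━━━━━━━━━┓───────────
              ┃ DataTable          ┃░░▒▒▒▒▒▓▓▓▓
              ┠────────────────────┨░░▒▒▒▒▒▓▓▓▓
              ┃Age│City  │Name     ┃░░▒▒▒▒▒▓▓▓▓
              ┃───┼──────┼─────────┃░░▒▒▒▒▒▓▓▓▓
              ┃47 │Paris │Bob Jones┃░░▒▒▒▒▒▓▓▓▓
              ┃41 │Paris │Dave Smit┃░░▒▒▒▒▒▓▓▓▓
              ┃31 │London│Carol Dav┃░░▒▒▒▒▒▓▓▓▓
              ┃19 │Sydney│Hank Jone┃░░▒▒▒▒▒▓▓▓▓
              ┗━━━━━━━━━━━━━━━━━━━━┛░░▒▒▒▒▒▓▓▓▓
                           ┃     ░░░░░▒▒▒▒▒▓▓▓▓
                           ┃     ░░░░░▒▒▒▒▒▓▓▓▓
                           ┃     ░░░░░▒▒▒▒▒▓▓▓▓
                           ┃     ░░░░░▒▒▒▒▒▓▓▓▓
                           ┃     ░░░░░▒▒▒▒▒▓▓▓▓
                           ┃     ░░░░░▒▒▒▒▒▓▓▓▓
                           ┃     ░░░░░▒▒▒▒▒▓▓▓▓


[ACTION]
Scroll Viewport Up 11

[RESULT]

                                               
                                               
                                               
                           ┏━━━━━━━━━━━━━━━━━━━
                           ┃ ImageViewer       
              ┏━━━━━━━━━━━━━━━━━━━━┓───────────
              ┃ DataTable          ┃░░▒▒▒▒▒▓▓▓▓
              ┠────────────────────┨░░▒▒▒▒▒▓▓▓▓
              ┃Age│City  │Name     ┃░░▒▒▒▒▒▓▓▓▓
              ┃───┼──────┼─────────┃░░▒▒▒▒▒▓▓▓▓
              ┃47 │Paris │Bob Jones┃░░▒▒▒▒▒▓▓▓▓
              ┃41 │Paris │Dave Smit┃░░▒▒▒▒▒▓▓▓▓
              ┃31 │London│Carol Dav┃░░▒▒▒▒▒▓▓▓▓
              ┃19 │Sydney│Hank Jone┃░░▒▒▒▒▒▓▓▓▓
              ┗━━━━━━━━━━━━━━━━━━━━┛░░▒▒▒▒▒▓▓▓▓
                           ┃     ░░░░░▒▒▒▒▒▓▓▓▓
                           ┃     ░░░░░▒▒▒▒▒▓▓▓▓
                           ┃     ░░░░░▒▒▒▒▒▓▓▓▓
                           ┃     ░░░░░▒▒▒▒▒▓▓▓▓


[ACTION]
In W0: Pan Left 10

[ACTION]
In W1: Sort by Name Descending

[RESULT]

                                               
                                               
                                               
                           ┏━━━━━━━━━━━━━━━━━━━
                           ┃ ImageViewer       
              ┏━━━━━━━━━━━━━━━━━━━━┓───────────
              ┃ DataTable          ┃░░▒▒▒▒▒▓▓▓▓
              ┠────────────────────┨░░▒▒▒▒▒▓▓▓▓
              ┃Age│City  │Name     ┃░░▒▒▒▒▒▓▓▓▓
              ┃───┼──────┼─────────┃░░▒▒▒▒▒▓▓▓▓
              ┃19 │Sydney│Hank Jone┃░░▒▒▒▒▒▓▓▓▓
              ┃49 │Tokyo │Hank Jone┃░░▒▒▒▒▒▓▓▓▓
              ┃65 │Sydney│Hank Brow┃░░▒▒▒▒▒▓▓▓▓
              ┃51 │London│Grace Wil┃░░▒▒▒▒▒▓▓▓▓
              ┗━━━━━━━━━━━━━━━━━━━━┛░░▒▒▒▒▒▓▓▓▓
                           ┃     ░░░░░▒▒▒▒▒▓▓▓▓
                           ┃     ░░░░░▒▒▒▒▒▓▓▓▓
                           ┃     ░░░░░▒▒▒▒▒▓▓▓▓
                           ┃     ░░░░░▒▒▒▒▒▓▓▓▓


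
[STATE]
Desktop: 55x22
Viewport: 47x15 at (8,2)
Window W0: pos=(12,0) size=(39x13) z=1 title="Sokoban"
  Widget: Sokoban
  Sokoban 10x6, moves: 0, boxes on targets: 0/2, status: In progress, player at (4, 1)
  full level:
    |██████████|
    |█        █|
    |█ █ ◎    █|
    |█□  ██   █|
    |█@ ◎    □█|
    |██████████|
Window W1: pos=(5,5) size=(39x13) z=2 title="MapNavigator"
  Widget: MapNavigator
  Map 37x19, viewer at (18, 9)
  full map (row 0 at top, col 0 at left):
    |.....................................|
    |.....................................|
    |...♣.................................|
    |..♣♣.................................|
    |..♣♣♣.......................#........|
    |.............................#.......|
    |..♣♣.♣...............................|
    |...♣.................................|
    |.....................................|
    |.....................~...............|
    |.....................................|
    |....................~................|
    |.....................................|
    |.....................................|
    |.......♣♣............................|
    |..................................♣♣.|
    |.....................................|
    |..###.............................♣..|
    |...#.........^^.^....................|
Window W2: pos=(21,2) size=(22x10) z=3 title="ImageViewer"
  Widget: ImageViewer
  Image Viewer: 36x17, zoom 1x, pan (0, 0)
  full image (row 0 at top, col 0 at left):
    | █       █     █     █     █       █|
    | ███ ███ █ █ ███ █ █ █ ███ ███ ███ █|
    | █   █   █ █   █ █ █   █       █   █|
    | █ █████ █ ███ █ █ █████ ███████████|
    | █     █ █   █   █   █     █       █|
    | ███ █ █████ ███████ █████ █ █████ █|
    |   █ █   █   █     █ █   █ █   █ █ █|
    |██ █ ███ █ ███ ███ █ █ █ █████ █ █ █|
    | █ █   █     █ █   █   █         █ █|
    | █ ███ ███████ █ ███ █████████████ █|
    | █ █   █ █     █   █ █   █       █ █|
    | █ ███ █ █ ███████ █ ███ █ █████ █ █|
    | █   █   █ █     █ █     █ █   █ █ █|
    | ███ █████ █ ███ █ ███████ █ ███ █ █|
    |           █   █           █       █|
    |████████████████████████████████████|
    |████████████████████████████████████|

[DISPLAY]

    ┠────────┏━━━━━━━━━━━━━━━━━━━━┓───────┨    
    ┃████████┃ ImageViewer        ┃       ┃    
    ┃█       ┠────────────────────┨       ┃    
━━━━━━━━━━━━━┃ █       █     █    ┃┓      ┃    
apNavigator  ┃ ███ ███ █ █ ███ █ █┃┃      ┃    
─────────────┃ █   █   █ █   █ █ █┃┨      ┃    
.............┃ █ █████ █ ███ █ █ █┃┃      ┃    
♣♣.♣.........┃ █     █ █   █   █  ┃┃      ┃    
.♣...........┃ ███ █ █████ ███████┃┃      ┃    
.............┗━━━━━━━━━━━━━━━━━━━━┛┃      ┃    
................@..~...............┃━━━━━━┛    
...................................┃           
..................~................┃           
...................................┃           
...................................┃           


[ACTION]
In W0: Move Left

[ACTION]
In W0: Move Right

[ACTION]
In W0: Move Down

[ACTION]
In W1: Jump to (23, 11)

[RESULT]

    ┠────────┏━━━━━━━━━━━━━━━━━━━━┓───────┨    
    ┃████████┃ ImageViewer        ┃       ┃    
    ┃█       ┠────────────────────┨       ┃    
━━━━━━━━━━━━━┃ █       █     █    ┃┓      ┃    
apNavigator  ┃ ███ ███ █ █ ███ █ █┃┃      ┃    
─────────────┃ █   █   █ █   █ █ █┃┨      ┃    
.............┃ █ █████ █ ███ █ █ █┃┃      ┃    
.............┃ █     █ █   █   █  ┃┃      ┃    
.............┃ ███ █ █████ ███████┃┃      ┃    
.............┗━━━━━━━━━━━━━━━━━━━━┛┃      ┃    
.............~..@.............     ┃━━━━━━┛    
..............................     ┃           
..............................     ┃           
♣♣............................     ┃           
...........................♣♣.     ┃           


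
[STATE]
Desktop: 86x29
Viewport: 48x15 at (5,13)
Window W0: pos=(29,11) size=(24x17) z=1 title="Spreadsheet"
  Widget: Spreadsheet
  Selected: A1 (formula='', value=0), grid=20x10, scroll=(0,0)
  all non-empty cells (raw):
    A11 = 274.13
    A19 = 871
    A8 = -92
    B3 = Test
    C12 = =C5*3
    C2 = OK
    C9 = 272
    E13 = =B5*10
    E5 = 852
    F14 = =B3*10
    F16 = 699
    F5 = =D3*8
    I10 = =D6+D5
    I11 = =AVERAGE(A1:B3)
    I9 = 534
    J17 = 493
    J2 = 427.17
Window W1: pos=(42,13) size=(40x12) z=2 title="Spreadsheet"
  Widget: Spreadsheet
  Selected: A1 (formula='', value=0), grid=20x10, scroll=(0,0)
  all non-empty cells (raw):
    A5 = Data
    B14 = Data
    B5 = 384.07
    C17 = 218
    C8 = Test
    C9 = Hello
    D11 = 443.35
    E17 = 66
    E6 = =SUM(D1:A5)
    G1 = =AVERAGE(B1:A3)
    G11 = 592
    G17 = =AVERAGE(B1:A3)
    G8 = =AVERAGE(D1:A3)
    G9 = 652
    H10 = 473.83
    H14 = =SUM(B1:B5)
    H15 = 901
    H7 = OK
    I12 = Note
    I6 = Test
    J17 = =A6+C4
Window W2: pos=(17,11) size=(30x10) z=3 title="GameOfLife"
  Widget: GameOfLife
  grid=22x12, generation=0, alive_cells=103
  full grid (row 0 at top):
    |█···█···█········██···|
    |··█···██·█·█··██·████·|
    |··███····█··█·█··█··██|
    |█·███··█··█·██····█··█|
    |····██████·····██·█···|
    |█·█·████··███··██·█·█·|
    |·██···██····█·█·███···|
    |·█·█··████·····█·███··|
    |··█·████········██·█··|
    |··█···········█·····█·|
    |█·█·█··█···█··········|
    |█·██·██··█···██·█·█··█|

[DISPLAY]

            ┠────────────────────────────┨━━━━━━
            ┃Gen: 0                      ┃eadshe
            ┃█·███··█··█·██····█··█      ┃──────
            ┃····██████·····██·█···      ┃      
            ┃█·█·████··███··██·█·█·      ┃   A  
            ┃·██···██····█·█·███···      ┃------
            ┃·█·█··████·····█·███··      ┃     [
            ┗━━━━━━━━━━━━━━━━━━━━━━━━━━━━┛      
                        ┃  5        0┃  3       
                        ┃  6        0┃  4       
                        ┃  7        0┃  5 Data  
                        ┃  8      -92┗━━━━━━━━━━
                        ┃  9        0       0  ┃
                        ┃ 10        0       0  ┃
                        ┗━━━━━━━━━━━━━━━━━━━━━━┛


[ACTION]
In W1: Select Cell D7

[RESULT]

            ┠────────────────────────────┨━━━━━━
            ┃Gen: 0                      ┃eadshe
            ┃█·███··█··█·██····█··█      ┃──────
            ┃····██████·····██·█···      ┃      
            ┃█·█·████··███··██·█·█·      ┃   A  
            ┃·██···██····█·█·███···      ┃------
            ┃·█·█··████·····█·███··      ┃      
            ┗━━━━━━━━━━━━━━━━━━━━━━━━━━━━┛      
                        ┃  5        0┃  3       
                        ┃  6        0┃  4       
                        ┃  7        0┃  5 Data  
                        ┃  8      -92┗━━━━━━━━━━
                        ┃  9        0       0  ┃
                        ┃ 10        0       0  ┃
                        ┗━━━━━━━━━━━━━━━━━━━━━━┛


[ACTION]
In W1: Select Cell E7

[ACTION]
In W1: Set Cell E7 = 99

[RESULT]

            ┠────────────────────────────┨━━━━━━
            ┃Gen: 0                      ┃eadshe
            ┃█·███··█··█·██····█··█      ┃──────
            ┃····██████·····██·█···      ┃99    
            ┃█·█·████··███··██·█·█·      ┃   A  
            ┃·██···██····█·█·███···      ┃------
            ┃·█·█··████·····█·███··      ┃      
            ┗━━━━━━━━━━━━━━━━━━━━━━━━━━━━┛      
                        ┃  5        0┃  3       
                        ┃  6        0┃  4       
                        ┃  7        0┃  5 Data  
                        ┃  8      -92┗━━━━━━━━━━
                        ┃  9        0       0  ┃
                        ┃ 10        0       0  ┃
                        ┗━━━━━━━━━━━━━━━━━━━━━━┛


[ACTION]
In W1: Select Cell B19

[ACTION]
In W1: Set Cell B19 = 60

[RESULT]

            ┠────────────────────────────┨━━━━━━
            ┃Gen: 0                      ┃eadshe
            ┃█·███··█··█·██····█··█      ┃──────
            ┃····██████·····██·█···      ┃ 60   
            ┃█·█·████··███··██·█·█·      ┃   A  
            ┃·██···██····█·█·███···      ┃------
            ┃·█·█··████·····█·███··      ┃      
            ┗━━━━━━━━━━━━━━━━━━━━━━━━━━━━┛      
                        ┃  5        0┃  3       
                        ┃  6        0┃  4       
                        ┃  7        0┃  5 Data  
                        ┃  8      -92┗━━━━━━━━━━
                        ┃  9        0       0  ┃
                        ┃ 10        0       0  ┃
                        ┗━━━━━━━━━━━━━━━━━━━━━━┛
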